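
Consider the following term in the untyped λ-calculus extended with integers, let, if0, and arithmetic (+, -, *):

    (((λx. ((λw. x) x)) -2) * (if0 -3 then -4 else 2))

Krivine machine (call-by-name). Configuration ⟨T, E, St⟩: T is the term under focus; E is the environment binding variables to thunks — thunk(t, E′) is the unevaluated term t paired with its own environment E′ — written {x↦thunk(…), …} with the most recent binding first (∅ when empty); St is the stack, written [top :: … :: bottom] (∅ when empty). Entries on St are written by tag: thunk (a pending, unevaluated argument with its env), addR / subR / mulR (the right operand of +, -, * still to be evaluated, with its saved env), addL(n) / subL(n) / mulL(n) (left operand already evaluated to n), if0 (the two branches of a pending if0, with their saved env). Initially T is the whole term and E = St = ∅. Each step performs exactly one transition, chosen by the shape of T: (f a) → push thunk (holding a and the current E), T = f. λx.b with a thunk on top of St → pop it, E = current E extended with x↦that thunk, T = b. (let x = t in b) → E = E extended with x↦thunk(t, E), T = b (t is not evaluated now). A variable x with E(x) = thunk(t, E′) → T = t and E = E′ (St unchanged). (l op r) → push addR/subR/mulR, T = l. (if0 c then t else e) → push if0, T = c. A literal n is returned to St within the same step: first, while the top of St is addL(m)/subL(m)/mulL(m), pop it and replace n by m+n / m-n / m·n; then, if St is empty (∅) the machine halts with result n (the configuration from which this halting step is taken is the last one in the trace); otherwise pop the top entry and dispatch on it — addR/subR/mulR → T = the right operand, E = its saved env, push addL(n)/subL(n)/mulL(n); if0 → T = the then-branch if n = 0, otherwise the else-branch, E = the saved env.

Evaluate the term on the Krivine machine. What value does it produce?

Answer: -4

Machine steps:
[0] [T=(((λx. ((λw. x) x)) -2) * (if0 -3 then -4 else 2)) | E=∅ | St=∅]
[1] [T=((λx. ((λw. x) x)) -2) | E=∅ | St=[mulR]]
[2] [T=(λx. ((λw. x) x)) | E=∅ | St=[thunk :: mulR]]
[3] [T=((λw. x) x) | E={x↦thunk(-2, ∅)} | St=[mulR]]
[4] [T=(λw. x) | E={x↦thunk(-2, ∅)} | St=[thunk :: mulR]]
[5] [T=x | E={w↦thunk(x, {x↦thunk(-2, ∅)}), x↦thunk(-2, ∅)} | St=[mulR]]
[6] [T=-2 | E=∅ | St=[mulR]]
[7] [T=(if0 -3 then -4 else 2) | E=∅ | St=[mulL(-2)]]
[8] [T=-3 | E=∅ | St=[if0 :: mulL(-2)]]
[9] [T=2 | E=∅ | St=[mulL(-2)]]
→ final value -4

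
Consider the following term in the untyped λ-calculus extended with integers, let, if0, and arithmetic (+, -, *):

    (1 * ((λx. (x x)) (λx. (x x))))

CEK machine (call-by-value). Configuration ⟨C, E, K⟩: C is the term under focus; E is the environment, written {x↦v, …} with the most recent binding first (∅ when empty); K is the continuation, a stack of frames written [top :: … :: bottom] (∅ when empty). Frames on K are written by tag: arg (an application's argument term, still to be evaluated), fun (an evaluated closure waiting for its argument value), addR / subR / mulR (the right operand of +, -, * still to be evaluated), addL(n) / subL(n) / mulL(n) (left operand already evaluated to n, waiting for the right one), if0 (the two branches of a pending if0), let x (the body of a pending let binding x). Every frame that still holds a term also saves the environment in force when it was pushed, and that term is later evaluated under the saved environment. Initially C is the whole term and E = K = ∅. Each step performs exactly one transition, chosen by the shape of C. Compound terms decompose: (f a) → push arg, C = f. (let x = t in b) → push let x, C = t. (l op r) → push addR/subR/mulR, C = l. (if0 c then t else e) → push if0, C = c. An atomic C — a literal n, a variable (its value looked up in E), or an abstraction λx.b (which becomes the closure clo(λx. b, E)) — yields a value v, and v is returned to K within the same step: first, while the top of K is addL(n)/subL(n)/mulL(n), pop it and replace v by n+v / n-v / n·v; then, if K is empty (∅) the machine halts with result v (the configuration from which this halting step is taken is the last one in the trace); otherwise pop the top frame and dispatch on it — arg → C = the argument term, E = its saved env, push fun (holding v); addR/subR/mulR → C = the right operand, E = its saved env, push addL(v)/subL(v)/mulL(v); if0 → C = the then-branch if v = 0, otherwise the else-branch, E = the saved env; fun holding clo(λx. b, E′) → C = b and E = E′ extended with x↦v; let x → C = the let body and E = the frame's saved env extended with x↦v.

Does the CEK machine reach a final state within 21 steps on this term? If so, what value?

Answer: DIVERGES (no final state within 21 steps)

Derivation:
step 0: ⟨C=(1 * ((λx. (x x)) (λx. (x x)))); E=∅; K=∅⟩
step 1: ⟨C=1; E=∅; K=[mulR]⟩
step 2: ⟨C=((λx. (x x)) (λx. (x x))); E=∅; K=[mulL(1)]⟩
step 3: ⟨C=(λx. (x x)); E=∅; K=[arg :: mulL(1)]⟩
step 4: ⟨C=(λx. (x x)); E=∅; K=[fun :: mulL(1)]⟩
step 5: ⟨C=(x x); E={x↦clo(λx. (x x), ∅)}; K=[mulL(1)]⟩
step 6: ⟨C=x; E={x↦clo(λx. (x x), ∅)}; K=[arg :: mulL(1)]⟩
step 7: ⟨C=x; E={x↦clo(λx. (x x), ∅)}; K=[fun :: mulL(1)]⟩
… configuration repeats with period 3 (steps 5–7 recur indefinitely) …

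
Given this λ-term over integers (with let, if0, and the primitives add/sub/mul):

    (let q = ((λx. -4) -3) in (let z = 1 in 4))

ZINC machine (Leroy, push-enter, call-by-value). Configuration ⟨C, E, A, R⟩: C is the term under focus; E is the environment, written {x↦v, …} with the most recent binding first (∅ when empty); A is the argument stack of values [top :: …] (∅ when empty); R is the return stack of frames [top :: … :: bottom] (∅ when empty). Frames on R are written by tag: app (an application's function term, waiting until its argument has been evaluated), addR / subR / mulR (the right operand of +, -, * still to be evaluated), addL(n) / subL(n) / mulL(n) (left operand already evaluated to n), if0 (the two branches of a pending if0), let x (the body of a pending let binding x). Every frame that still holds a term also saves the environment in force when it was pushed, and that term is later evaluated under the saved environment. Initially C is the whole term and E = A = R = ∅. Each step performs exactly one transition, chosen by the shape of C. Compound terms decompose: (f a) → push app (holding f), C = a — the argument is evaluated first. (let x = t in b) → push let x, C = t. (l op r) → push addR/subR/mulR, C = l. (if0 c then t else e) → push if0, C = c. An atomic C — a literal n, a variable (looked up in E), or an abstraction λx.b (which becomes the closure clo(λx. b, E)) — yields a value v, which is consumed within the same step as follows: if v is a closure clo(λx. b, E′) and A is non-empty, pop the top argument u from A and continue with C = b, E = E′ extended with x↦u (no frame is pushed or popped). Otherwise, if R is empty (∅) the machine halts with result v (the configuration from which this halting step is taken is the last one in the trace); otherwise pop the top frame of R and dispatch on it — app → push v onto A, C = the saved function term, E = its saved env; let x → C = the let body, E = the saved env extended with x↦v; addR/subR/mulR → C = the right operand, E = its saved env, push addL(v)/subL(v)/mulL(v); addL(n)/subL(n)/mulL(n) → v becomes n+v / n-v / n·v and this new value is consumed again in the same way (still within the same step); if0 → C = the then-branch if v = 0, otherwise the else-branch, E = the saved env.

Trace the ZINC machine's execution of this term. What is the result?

Answer: 4

Machine steps:
0. <C=(let q = ((λx. -4) -3) in (let z = 1 in 4)), E=∅, A=∅, R=∅>
1. <C=((λx. -4) -3), E=∅, A=∅, R=[let q]>
2. <C=-3, E=∅, A=∅, R=[app :: let q]>
3. <C=(λx. -4), E=∅, A=[-3], R=[let q]>
4. <C=-4, E={x↦-3}, A=∅, R=[let q]>
5. <C=(let z = 1 in 4), E={q↦-4}, A=∅, R=∅>
6. <C=1, E={q↦-4}, A=∅, R=[let z]>
7. <C=4, E={z↦1, q↦-4}, A=∅, R=∅>
→ final value 4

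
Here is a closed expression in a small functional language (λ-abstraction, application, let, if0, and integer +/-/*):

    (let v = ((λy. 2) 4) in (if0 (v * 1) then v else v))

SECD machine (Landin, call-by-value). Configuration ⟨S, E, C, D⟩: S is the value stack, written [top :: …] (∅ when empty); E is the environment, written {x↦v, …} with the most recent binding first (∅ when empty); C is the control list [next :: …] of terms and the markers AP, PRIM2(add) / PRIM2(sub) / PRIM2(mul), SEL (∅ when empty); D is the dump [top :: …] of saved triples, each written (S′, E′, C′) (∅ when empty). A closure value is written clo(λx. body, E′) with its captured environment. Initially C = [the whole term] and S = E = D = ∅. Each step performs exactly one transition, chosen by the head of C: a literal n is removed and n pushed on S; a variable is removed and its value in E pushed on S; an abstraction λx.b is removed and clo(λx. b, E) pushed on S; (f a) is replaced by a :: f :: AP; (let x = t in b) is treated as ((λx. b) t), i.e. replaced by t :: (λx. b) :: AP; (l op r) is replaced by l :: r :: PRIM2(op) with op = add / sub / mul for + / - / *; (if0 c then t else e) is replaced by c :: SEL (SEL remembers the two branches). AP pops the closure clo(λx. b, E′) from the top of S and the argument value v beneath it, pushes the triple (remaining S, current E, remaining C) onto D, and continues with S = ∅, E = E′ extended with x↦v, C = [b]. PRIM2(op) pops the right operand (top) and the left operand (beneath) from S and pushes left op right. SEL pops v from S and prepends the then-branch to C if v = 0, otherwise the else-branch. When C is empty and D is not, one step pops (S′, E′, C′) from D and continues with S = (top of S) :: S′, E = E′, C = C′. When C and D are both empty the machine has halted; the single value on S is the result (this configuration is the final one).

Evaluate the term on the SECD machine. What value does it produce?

0. <S=∅, E=∅, C=[(let v = ((λy. 2) 4) in (if0 (v * 1) then v else v))], D=∅>
1. <S=∅, E=∅, C=[((λy. 2) 4) :: (λv. (if0 (v * 1) then v else v)) :: AP], D=∅>
2. <S=∅, E=∅, C=[4 :: (λy. 2) :: AP :: (λv. (if0 (v * 1) then v else v)) :: AP], D=∅>
3. <S=[4], E=∅, C=[(λy. 2) :: AP :: (λv. (if0 (v * 1) then v else v)) :: AP], D=∅>
4. <S=[clo(λy. 2, ∅) :: 4], E=∅, C=[AP :: (λv. (if0 (v * 1) then v else v)) :: AP], D=∅>
5. <S=∅, E={y↦4}, C=[2], D=[(∅, ∅, [(λv. (if0 (v * 1) then v else v)) :: AP])]>
6. <S=[2], E={y↦4}, C=∅, D=[(∅, ∅, [(λv. (if0 (v * 1) then v else v)) :: AP])]>
7. <S=[2], E=∅, C=[(λv. (if0 (v * 1) then v else v)) :: AP], D=∅>
8. <S=[clo(λv. (if0 (v * 1) then v else v), ∅) :: 2], E=∅, C=[AP], D=∅>
9. <S=∅, E={v↦2}, C=[(if0 (v * 1) then v else v)], D=[(∅, ∅, ∅)]>
10. <S=∅, E={v↦2}, C=[(v * 1) :: SEL], D=[(∅, ∅, ∅)]>
11. <S=∅, E={v↦2}, C=[v :: 1 :: PRIM2(mul) :: SEL], D=[(∅, ∅, ∅)]>
12. <S=[2], E={v↦2}, C=[1 :: PRIM2(mul) :: SEL], D=[(∅, ∅, ∅)]>
13. <S=[1 :: 2], E={v↦2}, C=[PRIM2(mul) :: SEL], D=[(∅, ∅, ∅)]>
14. <S=[2], E={v↦2}, C=[SEL], D=[(∅, ∅, ∅)]>
15. <S=∅, E={v↦2}, C=[v], D=[(∅, ∅, ∅)]>
16. <S=[2], E={v↦2}, C=∅, D=[(∅, ∅, ∅)]>
17. <S=[2], E=∅, C=∅, D=∅>
→ final value 2

Answer: 2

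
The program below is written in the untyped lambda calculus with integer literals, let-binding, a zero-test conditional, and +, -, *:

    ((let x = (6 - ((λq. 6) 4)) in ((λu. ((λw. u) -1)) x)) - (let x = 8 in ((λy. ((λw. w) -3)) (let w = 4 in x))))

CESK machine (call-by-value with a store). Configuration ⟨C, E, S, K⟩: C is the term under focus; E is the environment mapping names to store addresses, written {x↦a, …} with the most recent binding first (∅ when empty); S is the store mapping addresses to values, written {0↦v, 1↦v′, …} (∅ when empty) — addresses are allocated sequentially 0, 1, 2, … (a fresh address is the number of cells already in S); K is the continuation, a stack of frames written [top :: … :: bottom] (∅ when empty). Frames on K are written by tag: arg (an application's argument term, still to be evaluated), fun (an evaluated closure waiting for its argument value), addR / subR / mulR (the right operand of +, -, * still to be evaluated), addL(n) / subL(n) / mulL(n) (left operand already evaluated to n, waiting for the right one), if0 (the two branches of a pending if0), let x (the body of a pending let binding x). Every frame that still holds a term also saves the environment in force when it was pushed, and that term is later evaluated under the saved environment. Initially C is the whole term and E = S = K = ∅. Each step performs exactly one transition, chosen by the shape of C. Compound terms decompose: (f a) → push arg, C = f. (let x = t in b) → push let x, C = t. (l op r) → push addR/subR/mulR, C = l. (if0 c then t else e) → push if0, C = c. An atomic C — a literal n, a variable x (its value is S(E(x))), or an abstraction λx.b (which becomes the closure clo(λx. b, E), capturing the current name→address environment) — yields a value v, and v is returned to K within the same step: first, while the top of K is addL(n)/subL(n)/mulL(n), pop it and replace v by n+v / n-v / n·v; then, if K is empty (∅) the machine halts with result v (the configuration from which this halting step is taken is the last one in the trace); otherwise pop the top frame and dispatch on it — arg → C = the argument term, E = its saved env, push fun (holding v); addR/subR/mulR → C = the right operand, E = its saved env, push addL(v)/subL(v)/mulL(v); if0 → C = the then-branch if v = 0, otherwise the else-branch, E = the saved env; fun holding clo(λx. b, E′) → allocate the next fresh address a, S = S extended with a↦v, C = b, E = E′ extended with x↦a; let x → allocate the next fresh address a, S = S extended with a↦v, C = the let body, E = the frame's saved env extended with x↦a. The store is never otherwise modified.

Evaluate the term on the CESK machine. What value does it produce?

step 0: <C=((let x = (6 - ((λq. 6) 4)) in ((λu. ((λw. u) -1)) x)) - (let x = 8 in ((λy. ((λw. w) -3)) (let w = 4 in x)))), E=∅, S=∅, K=∅>
step 1: <C=(let x = (6 - ((λq. 6) 4)) in ((λu. ((λw. u) -1)) x)), E=∅, S=∅, K=[subR]>
step 2: <C=(6 - ((λq. 6) 4)), E=∅, S=∅, K=[let x :: subR]>
step 3: <C=6, E=∅, S=∅, K=[subR :: let x :: subR]>
step 4: <C=((λq. 6) 4), E=∅, S=∅, K=[subL(6) :: let x :: subR]>
step 5: <C=(λq. 6), E=∅, S=∅, K=[arg :: subL(6) :: let x :: subR]>
step 6: <C=4, E=∅, S=∅, K=[fun :: subL(6) :: let x :: subR]>
step 7: <C=6, E={q↦0}, S={0↦4}, K=[subL(6) :: let x :: subR]>
step 8: <C=((λu. ((λw. u) -1)) x), E={x↦1}, S={0↦4, 1↦0}, K=[subR]>
step 9: <C=(λu. ((λw. u) -1)), E={x↦1}, S={0↦4, 1↦0}, K=[arg :: subR]>
step 10: <C=x, E={x↦1}, S={0↦4, 1↦0}, K=[fun :: subR]>
step 11: <C=((λw. u) -1), E={u↦2, x↦1}, S={0↦4, 1↦0, 2↦0}, K=[subR]>
step 12: <C=(λw. u), E={u↦2, x↦1}, S={0↦4, 1↦0, 2↦0}, K=[arg :: subR]>
step 13: <C=-1, E={u↦2, x↦1}, S={0↦4, 1↦0, 2↦0}, K=[fun :: subR]>
step 14: <C=u, E={w↦3, u↦2, x↦1}, S={0↦4, 1↦0, 2↦0, 3↦-1}, K=[subR]>
step 15: <C=(let x = 8 in ((λy. ((λw. w) -3)) (let w = 4 in x))), E=∅, S={0↦4, 1↦0, 2↦0, 3↦-1}, K=[subL(0)]>
step 16: <C=8, E=∅, S={0↦4, 1↦0, 2↦0, 3↦-1}, K=[let x :: subL(0)]>
step 17: <C=((λy. ((λw. w) -3)) (let w = 4 in x)), E={x↦4}, S={0↦4, 1↦0, 2↦0, 3↦-1, 4↦8}, K=[subL(0)]>
step 18: <C=(λy. ((λw. w) -3)), E={x↦4}, S={0↦4, 1↦0, 2↦0, 3↦-1, 4↦8}, K=[arg :: subL(0)]>
step 19: <C=(let w = 4 in x), E={x↦4}, S={0↦4, 1↦0, 2↦0, 3↦-1, 4↦8}, K=[fun :: subL(0)]>
step 20: <C=4, E={x↦4}, S={0↦4, 1↦0, 2↦0, 3↦-1, 4↦8}, K=[let w :: fun :: subL(0)]>
step 21: <C=x, E={w↦5, x↦4}, S={0↦4, 1↦0, 2↦0, 3↦-1, 4↦8, 5↦4}, K=[fun :: subL(0)]>
step 22: <C=((λw. w) -3), E={y↦6, x↦4}, S={0↦4, 1↦0, 2↦0, 3↦-1, 4↦8, 5↦4, 6↦8}, K=[subL(0)]>
step 23: <C=(λw. w), E={y↦6, x↦4}, S={0↦4, 1↦0, 2↦0, 3↦-1, 4↦8, 5↦4, 6↦8}, K=[arg :: subL(0)]>
step 24: <C=-3, E={y↦6, x↦4}, S={0↦4, 1↦0, 2↦0, 3↦-1, 4↦8, 5↦4, 6↦8}, K=[fun :: subL(0)]>
step 25: <C=w, E={w↦7, y↦6, x↦4}, S={0↦4, 1↦0, 2↦0, 3↦-1, 4↦8, 5↦4, 6↦8, 7↦-3}, K=[subL(0)]>
→ final value 3

Answer: 3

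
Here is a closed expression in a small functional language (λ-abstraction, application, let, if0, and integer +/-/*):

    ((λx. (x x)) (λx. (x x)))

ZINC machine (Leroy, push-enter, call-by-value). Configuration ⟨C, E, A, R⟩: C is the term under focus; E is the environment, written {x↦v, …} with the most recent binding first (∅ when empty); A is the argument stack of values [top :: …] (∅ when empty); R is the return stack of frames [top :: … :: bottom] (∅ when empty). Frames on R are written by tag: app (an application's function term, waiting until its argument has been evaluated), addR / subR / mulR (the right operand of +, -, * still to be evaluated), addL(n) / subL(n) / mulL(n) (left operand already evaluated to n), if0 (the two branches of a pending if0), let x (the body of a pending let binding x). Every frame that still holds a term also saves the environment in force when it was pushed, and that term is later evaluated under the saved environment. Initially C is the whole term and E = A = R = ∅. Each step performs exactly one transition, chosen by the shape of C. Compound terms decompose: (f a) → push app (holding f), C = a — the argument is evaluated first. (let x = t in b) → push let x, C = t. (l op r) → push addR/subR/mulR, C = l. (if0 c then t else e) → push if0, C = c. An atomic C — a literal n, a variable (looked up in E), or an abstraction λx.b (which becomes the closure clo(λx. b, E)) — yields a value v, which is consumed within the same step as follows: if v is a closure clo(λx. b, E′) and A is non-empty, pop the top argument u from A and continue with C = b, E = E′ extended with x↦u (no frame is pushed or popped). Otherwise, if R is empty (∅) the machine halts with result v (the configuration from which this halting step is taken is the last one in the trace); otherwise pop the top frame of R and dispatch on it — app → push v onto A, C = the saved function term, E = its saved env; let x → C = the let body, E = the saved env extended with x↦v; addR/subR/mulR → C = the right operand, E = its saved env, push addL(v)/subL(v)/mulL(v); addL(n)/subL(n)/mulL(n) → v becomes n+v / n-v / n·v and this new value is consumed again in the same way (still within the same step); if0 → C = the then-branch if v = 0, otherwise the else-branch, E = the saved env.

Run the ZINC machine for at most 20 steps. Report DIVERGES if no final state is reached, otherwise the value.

Answer: DIVERGES (no final state within 20 steps)

Execution trace:
step 0: ⟨C=((λx. (x x)) (λx. (x x))); E=∅; A=∅; R=∅⟩
step 1: ⟨C=(λx. (x x)); E=∅; A=∅; R=[app]⟩
step 2: ⟨C=(λx. (x x)); E=∅; A=[clo(λx. (x x), ∅)]; R=∅⟩
step 3: ⟨C=(x x); E={x↦clo(λx. (x x), ∅)}; A=∅; R=∅⟩
step 4: ⟨C=x; E={x↦clo(λx. (x x), ∅)}; A=∅; R=[app]⟩
step 5: ⟨C=x; E={x↦clo(λx. (x x), ∅)}; A=[clo(λx. (x x), ∅)]; R=∅⟩
… configuration repeats with period 3 (steps 3–5 recur indefinitely) …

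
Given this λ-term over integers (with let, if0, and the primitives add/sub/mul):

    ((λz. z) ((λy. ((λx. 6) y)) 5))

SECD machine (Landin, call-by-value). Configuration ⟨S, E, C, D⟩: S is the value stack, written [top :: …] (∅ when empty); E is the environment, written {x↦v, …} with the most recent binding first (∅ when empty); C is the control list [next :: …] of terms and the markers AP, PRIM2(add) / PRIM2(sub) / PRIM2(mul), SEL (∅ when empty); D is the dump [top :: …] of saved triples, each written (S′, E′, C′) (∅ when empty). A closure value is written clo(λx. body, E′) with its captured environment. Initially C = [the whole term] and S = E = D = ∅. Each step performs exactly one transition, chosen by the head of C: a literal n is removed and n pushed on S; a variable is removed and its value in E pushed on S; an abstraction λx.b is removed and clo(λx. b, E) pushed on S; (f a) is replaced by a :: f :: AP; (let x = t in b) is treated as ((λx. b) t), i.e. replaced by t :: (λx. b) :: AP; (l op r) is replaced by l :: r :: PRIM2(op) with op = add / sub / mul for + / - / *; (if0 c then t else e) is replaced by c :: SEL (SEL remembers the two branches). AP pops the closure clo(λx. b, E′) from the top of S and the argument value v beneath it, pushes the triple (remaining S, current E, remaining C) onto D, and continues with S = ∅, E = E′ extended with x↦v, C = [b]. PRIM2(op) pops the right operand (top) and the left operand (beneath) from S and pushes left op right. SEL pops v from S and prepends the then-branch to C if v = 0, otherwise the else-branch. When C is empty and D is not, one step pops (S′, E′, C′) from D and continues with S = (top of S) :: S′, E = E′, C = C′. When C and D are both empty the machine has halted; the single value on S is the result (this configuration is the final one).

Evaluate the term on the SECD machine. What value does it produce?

step 0: [S=∅ | E=∅ | C=[((λz. z) ((λy. ((λx. 6) y)) 5))] | D=∅]
step 1: [S=∅ | E=∅ | C=[((λy. ((λx. 6) y)) 5) :: (λz. z) :: AP] | D=∅]
step 2: [S=∅ | E=∅ | C=[5 :: (λy. ((λx. 6) y)) :: AP :: (λz. z) :: AP] | D=∅]
step 3: [S=[5] | E=∅ | C=[(λy. ((λx. 6) y)) :: AP :: (λz. z) :: AP] | D=∅]
step 4: [S=[clo(λy. ((λx. 6) y), ∅) :: 5] | E=∅ | C=[AP :: (λz. z) :: AP] | D=∅]
step 5: [S=∅ | E={y↦5} | C=[((λx. 6) y)] | D=[(∅, ∅, [(λz. z) :: AP])]]
step 6: [S=∅ | E={y↦5} | C=[y :: (λx. 6) :: AP] | D=[(∅, ∅, [(λz. z) :: AP])]]
step 7: [S=[5] | E={y↦5} | C=[(λx. 6) :: AP] | D=[(∅, ∅, [(λz. z) :: AP])]]
step 8: [S=[clo(λx. 6, {y↦5}) :: 5] | E={y↦5} | C=[AP] | D=[(∅, ∅, [(λz. z) :: AP])]]
step 9: [S=∅ | E={x↦5, y↦5} | C=[6] | D=[(∅, {y↦5}, ∅) :: (∅, ∅, [(λz. z) :: AP])]]
step 10: [S=[6] | E={x↦5, y↦5} | C=∅ | D=[(∅, {y↦5}, ∅) :: (∅, ∅, [(λz. z) :: AP])]]
step 11: [S=[6] | E={y↦5} | C=∅ | D=[(∅, ∅, [(λz. z) :: AP])]]
step 12: [S=[6] | E=∅ | C=[(λz. z) :: AP] | D=∅]
step 13: [S=[clo(λz. z, ∅) :: 6] | E=∅ | C=[AP] | D=∅]
step 14: [S=∅ | E={z↦6} | C=[z] | D=[(∅, ∅, ∅)]]
step 15: [S=[6] | E={z↦6} | C=∅ | D=[(∅, ∅, ∅)]]
step 16: [S=[6] | E=∅ | C=∅ | D=∅]
→ final value 6

Answer: 6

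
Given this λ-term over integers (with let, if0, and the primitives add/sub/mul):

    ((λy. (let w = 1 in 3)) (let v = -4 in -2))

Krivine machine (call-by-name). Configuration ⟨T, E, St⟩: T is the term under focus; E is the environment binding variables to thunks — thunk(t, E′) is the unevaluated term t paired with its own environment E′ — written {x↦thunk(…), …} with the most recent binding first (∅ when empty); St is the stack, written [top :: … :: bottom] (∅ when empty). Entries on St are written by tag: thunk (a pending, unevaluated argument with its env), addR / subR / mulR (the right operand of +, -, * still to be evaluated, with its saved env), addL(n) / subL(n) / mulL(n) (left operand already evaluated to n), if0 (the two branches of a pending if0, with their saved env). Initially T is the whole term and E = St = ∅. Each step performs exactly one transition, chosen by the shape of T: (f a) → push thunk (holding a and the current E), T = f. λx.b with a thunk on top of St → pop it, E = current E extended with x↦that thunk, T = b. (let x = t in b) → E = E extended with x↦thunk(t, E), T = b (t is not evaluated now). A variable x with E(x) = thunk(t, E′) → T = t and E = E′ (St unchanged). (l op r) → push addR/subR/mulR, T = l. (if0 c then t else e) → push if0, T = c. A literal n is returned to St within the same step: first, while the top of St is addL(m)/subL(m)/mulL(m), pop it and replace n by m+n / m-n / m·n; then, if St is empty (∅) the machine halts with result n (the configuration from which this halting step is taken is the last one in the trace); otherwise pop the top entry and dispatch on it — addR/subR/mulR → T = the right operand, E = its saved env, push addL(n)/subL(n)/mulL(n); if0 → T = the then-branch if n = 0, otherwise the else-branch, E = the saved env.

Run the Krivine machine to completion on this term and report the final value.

Answer: 3

Derivation:
step 0: ⟨T=((λy. (let w = 1 in 3)) (let v = -4 in -2)); E=∅; St=∅⟩
step 1: ⟨T=(λy. (let w = 1 in 3)); E=∅; St=[thunk]⟩
step 2: ⟨T=(let w = 1 in 3); E={y↦thunk((let v = -4 in -2), ∅)}; St=∅⟩
step 3: ⟨T=3; E={w↦thunk(1, {y↦thunk((let v = -4 in -2), ∅)}), y↦thunk((let v = -4 in -2), ∅)}; St=∅⟩
→ final value 3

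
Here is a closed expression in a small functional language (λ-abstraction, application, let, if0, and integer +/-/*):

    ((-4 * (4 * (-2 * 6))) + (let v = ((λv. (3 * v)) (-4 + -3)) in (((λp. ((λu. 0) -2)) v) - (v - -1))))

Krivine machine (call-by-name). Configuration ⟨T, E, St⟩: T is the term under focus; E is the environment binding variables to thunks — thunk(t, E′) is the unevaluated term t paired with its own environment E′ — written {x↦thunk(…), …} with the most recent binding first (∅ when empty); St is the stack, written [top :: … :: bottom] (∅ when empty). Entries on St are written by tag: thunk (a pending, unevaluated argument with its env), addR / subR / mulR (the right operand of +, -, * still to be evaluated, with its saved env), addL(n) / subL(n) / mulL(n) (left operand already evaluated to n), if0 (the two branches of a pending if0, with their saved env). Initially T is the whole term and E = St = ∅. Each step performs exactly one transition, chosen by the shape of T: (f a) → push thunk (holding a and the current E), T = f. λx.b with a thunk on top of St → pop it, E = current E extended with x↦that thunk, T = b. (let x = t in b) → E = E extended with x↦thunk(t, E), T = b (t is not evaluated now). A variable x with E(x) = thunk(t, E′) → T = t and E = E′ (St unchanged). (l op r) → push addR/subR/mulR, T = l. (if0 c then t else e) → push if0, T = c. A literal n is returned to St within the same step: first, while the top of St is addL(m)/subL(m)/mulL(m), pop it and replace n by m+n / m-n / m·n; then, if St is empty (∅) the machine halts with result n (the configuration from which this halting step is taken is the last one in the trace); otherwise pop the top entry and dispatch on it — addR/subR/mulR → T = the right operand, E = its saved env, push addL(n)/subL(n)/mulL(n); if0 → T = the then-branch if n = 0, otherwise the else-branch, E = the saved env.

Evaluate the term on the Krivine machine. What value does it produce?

Answer: 212

Machine steps:
0. [T=((-4 * (4 * (-2 * 6))) + (let v = ((λv. (3 * v)) (-4 + -3)) in (((λp. ((λu. 0) -2)) v) - (v - -1)))) | E=∅ | St=∅]
1. [T=(-4 * (4 * (-2 * 6))) | E=∅ | St=[addR]]
2. [T=-4 | E=∅ | St=[mulR :: addR]]
3. [T=(4 * (-2 * 6)) | E=∅ | St=[mulL(-4) :: addR]]
4. [T=4 | E=∅ | St=[mulR :: mulL(-4) :: addR]]
5. [T=(-2 * 6) | E=∅ | St=[mulL(4) :: mulL(-4) :: addR]]
6. [T=-2 | E=∅ | St=[mulR :: mulL(4) :: mulL(-4) :: addR]]
7. [T=6 | E=∅ | St=[mulL(-2) :: mulL(4) :: mulL(-4) :: addR]]
8. [T=(let v = ((λv. (3 * v)) (-4 + -3)) in (((λp. ((λu. 0) -2)) v) - (v - -1))) | E=∅ | St=[addL(192)]]
9. [T=(((λp. ((λu. 0) -2)) v) - (v - -1)) | E={v↦thunk(((λv. (3 * v)) (-4 + -3)), ∅)} | St=[addL(192)]]
10. [T=((λp. ((λu. 0) -2)) v) | E={v↦thunk(((λv. (3 * v)) (-4 + -3)), ∅)} | St=[subR :: addL(192)]]
11. [T=(λp. ((λu. 0) -2)) | E={v↦thunk(((λv. (3 * v)) (-4 + -3)), ∅)} | St=[thunk :: subR :: addL(192)]]
12. [T=((λu. 0) -2) | E={p↦thunk(v, {v↦thunk(((λv. (3 * v)) (-4 + -3)), ∅)}), v↦thunk(((λv. (3 * v)) (-4 + -3)), ∅)} | St=[subR :: addL(192)]]
13. [T=(λu. 0) | E={p↦thunk(v, {v↦thunk(((λv. (3 * v)) (-4 + -3)), ∅)}), v↦thunk(((λv. (3 * v)) (-4 + -3)), ∅)} | St=[thunk :: subR :: addL(192)]]
14. [T=0 | E={u↦thunk(-2, {p↦thunk(v, {v↦thunk(((λv. (3 * v)) (-4 + -3)), ∅)}), v↦thunk(((λv. (3 * v)) (-4 + -3)), ∅)}), p↦thunk(v, {v↦thunk(((λv. (3 * v)) (-4 + -3)), ∅)}), v↦thunk(((λv. (3 * v)) (-4 + -3)), ∅)} | St=[subR :: addL(192)]]
15. [T=(v - -1) | E={v↦thunk(((λv. (3 * v)) (-4 + -3)), ∅)} | St=[subL(0) :: addL(192)]]
16. [T=v | E={v↦thunk(((λv. (3 * v)) (-4 + -3)), ∅)} | St=[subR :: subL(0) :: addL(192)]]
17. [T=((λv. (3 * v)) (-4 + -3)) | E=∅ | St=[subR :: subL(0) :: addL(192)]]
18. [T=(λv. (3 * v)) | E=∅ | St=[thunk :: subR :: subL(0) :: addL(192)]]
19. [T=(3 * v) | E={v↦thunk((-4 + -3), ∅)} | St=[subR :: subL(0) :: addL(192)]]
20. [T=3 | E={v↦thunk((-4 + -3), ∅)} | St=[mulR :: subR :: subL(0) :: addL(192)]]
21. [T=v | E={v↦thunk((-4 + -3), ∅)} | St=[mulL(3) :: subR :: subL(0) :: addL(192)]]
22. [T=(-4 + -3) | E=∅ | St=[mulL(3) :: subR :: subL(0) :: addL(192)]]
23. [T=-4 | E=∅ | St=[addR :: mulL(3) :: subR :: subL(0) :: addL(192)]]
24. [T=-3 | E=∅ | St=[addL(-4) :: mulL(3) :: subR :: subL(0) :: addL(192)]]
25. [T=-1 | E={v↦thunk(((λv. (3 * v)) (-4 + -3)), ∅)} | St=[subL(-21) :: subL(0) :: addL(192)]]
→ final value 212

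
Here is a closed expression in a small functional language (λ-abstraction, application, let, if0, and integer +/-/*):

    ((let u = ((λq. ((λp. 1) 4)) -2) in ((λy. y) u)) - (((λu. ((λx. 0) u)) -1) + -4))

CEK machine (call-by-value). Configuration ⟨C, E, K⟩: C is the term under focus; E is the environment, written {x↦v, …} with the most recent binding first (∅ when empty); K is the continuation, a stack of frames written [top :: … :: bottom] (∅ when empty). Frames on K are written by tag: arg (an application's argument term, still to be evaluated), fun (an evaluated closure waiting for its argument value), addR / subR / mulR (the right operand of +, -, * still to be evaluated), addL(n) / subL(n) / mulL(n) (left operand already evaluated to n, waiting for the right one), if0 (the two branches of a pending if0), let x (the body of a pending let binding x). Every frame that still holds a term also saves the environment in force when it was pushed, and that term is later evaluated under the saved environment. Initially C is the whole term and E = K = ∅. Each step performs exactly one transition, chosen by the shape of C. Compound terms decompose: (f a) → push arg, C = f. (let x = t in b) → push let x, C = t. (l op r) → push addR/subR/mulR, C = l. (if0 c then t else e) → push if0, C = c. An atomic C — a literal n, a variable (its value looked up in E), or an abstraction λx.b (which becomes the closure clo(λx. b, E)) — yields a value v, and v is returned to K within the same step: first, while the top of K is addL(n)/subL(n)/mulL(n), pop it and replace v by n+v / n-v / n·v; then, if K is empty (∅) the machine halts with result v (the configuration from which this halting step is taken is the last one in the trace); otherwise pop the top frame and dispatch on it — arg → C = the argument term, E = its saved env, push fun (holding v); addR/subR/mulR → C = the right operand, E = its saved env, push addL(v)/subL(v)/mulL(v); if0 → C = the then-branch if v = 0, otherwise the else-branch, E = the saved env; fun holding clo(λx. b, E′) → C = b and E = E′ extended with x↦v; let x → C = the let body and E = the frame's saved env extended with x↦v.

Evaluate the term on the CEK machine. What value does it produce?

Answer: 5

Derivation:
[0] ⟨C=((let u = ((λq. ((λp. 1) 4)) -2) in ((λy. y) u)) - (((λu. ((λx. 0) u)) -1) + -4)); E=∅; K=∅⟩
[1] ⟨C=(let u = ((λq. ((λp. 1) 4)) -2) in ((λy. y) u)); E=∅; K=[subR]⟩
[2] ⟨C=((λq. ((λp. 1) 4)) -2); E=∅; K=[let u :: subR]⟩
[3] ⟨C=(λq. ((λp. 1) 4)); E=∅; K=[arg :: let u :: subR]⟩
[4] ⟨C=-2; E=∅; K=[fun :: let u :: subR]⟩
[5] ⟨C=((λp. 1) 4); E={q↦-2}; K=[let u :: subR]⟩
[6] ⟨C=(λp. 1); E={q↦-2}; K=[arg :: let u :: subR]⟩
[7] ⟨C=4; E={q↦-2}; K=[fun :: let u :: subR]⟩
[8] ⟨C=1; E={p↦4, q↦-2}; K=[let u :: subR]⟩
[9] ⟨C=((λy. y) u); E={u↦1}; K=[subR]⟩
[10] ⟨C=(λy. y); E={u↦1}; K=[arg :: subR]⟩
[11] ⟨C=u; E={u↦1}; K=[fun :: subR]⟩
[12] ⟨C=y; E={y↦1, u↦1}; K=[subR]⟩
[13] ⟨C=(((λu. ((λx. 0) u)) -1) + -4); E=∅; K=[subL(1)]⟩
[14] ⟨C=((λu. ((λx. 0) u)) -1); E=∅; K=[addR :: subL(1)]⟩
[15] ⟨C=(λu. ((λx. 0) u)); E=∅; K=[arg :: addR :: subL(1)]⟩
[16] ⟨C=-1; E=∅; K=[fun :: addR :: subL(1)]⟩
[17] ⟨C=((λx. 0) u); E={u↦-1}; K=[addR :: subL(1)]⟩
[18] ⟨C=(λx. 0); E={u↦-1}; K=[arg :: addR :: subL(1)]⟩
[19] ⟨C=u; E={u↦-1}; K=[fun :: addR :: subL(1)]⟩
[20] ⟨C=0; E={x↦-1, u↦-1}; K=[addR :: subL(1)]⟩
[21] ⟨C=-4; E=∅; K=[addL(0) :: subL(1)]⟩
→ final value 5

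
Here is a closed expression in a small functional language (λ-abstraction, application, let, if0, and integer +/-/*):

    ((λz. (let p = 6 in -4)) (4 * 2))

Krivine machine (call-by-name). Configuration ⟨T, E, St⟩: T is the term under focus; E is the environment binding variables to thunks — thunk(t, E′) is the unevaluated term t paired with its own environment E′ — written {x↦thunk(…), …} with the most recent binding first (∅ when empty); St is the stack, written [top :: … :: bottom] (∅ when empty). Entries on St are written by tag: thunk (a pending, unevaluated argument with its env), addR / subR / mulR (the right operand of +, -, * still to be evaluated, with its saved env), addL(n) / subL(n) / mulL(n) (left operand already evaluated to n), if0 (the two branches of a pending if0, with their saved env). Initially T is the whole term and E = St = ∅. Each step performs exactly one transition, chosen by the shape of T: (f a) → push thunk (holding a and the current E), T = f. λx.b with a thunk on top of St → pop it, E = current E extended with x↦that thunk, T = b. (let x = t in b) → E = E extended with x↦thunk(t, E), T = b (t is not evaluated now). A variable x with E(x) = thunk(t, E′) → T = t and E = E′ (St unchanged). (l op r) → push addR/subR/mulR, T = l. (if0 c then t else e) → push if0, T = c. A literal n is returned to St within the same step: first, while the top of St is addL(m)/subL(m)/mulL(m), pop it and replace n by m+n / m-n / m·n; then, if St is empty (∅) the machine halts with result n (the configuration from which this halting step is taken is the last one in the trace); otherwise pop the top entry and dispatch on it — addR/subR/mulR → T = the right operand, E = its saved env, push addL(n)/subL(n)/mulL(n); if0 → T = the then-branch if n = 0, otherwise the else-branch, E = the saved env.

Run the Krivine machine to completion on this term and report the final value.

[0] ⟨T=((λz. (let p = 6 in -4)) (4 * 2)); E=∅; St=∅⟩
[1] ⟨T=(λz. (let p = 6 in -4)); E=∅; St=[thunk]⟩
[2] ⟨T=(let p = 6 in -4); E={z↦thunk((4 * 2), ∅)}; St=∅⟩
[3] ⟨T=-4; E={p↦thunk(6, {z↦thunk((4 * 2), ∅)}), z↦thunk((4 * 2), ∅)}; St=∅⟩
→ final value -4

Answer: -4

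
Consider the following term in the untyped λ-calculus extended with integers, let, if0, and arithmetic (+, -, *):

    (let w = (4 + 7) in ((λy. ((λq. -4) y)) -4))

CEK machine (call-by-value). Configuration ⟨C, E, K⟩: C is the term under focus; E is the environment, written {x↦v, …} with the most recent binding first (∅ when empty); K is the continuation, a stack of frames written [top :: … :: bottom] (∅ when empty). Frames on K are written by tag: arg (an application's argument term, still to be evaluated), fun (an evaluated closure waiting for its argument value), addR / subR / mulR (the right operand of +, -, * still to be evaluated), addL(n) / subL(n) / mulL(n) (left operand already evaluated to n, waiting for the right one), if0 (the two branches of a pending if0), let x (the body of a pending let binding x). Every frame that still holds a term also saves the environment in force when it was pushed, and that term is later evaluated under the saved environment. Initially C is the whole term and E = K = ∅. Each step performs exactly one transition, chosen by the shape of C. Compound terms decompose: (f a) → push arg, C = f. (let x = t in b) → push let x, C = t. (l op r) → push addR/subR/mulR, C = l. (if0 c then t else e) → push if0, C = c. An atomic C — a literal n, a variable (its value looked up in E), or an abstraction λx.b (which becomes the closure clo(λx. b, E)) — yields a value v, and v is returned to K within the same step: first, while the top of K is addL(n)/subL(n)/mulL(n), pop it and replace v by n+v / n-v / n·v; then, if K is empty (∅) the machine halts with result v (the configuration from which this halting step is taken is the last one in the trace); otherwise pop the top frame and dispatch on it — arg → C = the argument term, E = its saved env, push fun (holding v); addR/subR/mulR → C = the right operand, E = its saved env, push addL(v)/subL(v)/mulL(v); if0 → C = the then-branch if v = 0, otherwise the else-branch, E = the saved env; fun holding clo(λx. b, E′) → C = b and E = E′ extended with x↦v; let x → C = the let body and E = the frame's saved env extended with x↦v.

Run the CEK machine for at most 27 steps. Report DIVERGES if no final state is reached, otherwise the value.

0. [C=(let w = (4 + 7) in ((λy. ((λq. -4) y)) -4)) | E=∅ | K=∅]
1. [C=(4 + 7) | E=∅ | K=[let w]]
2. [C=4 | E=∅ | K=[addR :: let w]]
3. [C=7 | E=∅ | K=[addL(4) :: let w]]
4. [C=((λy. ((λq. -4) y)) -4) | E={w↦11} | K=∅]
5. [C=(λy. ((λq. -4) y)) | E={w↦11} | K=[arg]]
6. [C=-4 | E={w↦11} | K=[fun]]
7. [C=((λq. -4) y) | E={y↦-4, w↦11} | K=∅]
8. [C=(λq. -4) | E={y↦-4, w↦11} | K=[arg]]
9. [C=y | E={y↦-4, w↦11} | K=[fun]]
10. [C=-4 | E={q↦-4, y↦-4, w↦11} | K=∅]
→ final value -4

Answer: -4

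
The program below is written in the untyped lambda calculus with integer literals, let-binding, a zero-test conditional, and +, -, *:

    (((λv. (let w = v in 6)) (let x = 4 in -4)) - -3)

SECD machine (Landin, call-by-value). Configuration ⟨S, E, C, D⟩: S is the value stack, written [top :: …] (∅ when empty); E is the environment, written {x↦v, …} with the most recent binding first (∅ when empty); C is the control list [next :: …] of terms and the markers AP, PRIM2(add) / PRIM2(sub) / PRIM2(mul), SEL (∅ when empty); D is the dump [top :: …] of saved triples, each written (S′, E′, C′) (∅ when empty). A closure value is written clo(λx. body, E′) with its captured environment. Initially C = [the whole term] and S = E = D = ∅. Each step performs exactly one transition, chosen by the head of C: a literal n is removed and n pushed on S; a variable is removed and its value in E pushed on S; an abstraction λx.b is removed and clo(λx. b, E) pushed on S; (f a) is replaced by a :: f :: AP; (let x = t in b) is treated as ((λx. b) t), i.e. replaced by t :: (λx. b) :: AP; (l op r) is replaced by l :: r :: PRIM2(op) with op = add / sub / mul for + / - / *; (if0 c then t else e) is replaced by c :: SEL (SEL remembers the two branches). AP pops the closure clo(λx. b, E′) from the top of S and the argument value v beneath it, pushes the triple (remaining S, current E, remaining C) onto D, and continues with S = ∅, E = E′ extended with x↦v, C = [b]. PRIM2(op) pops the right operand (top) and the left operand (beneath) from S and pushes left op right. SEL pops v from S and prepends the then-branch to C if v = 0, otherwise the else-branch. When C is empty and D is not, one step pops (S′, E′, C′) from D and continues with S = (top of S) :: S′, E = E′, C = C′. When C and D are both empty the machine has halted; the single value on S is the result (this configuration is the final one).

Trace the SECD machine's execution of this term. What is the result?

t=0: [S=∅ | E=∅ | C=[(((λv. (let w = v in 6)) (let x = 4 in -4)) - -3)] | D=∅]
t=1: [S=∅ | E=∅ | C=[((λv. (let w = v in 6)) (let x = 4 in -4)) :: -3 :: PRIM2(sub)] | D=∅]
t=2: [S=∅ | E=∅ | C=[(let x = 4 in -4) :: (λv. (let w = v in 6)) :: AP :: -3 :: PRIM2(sub)] | D=∅]
t=3: [S=∅ | E=∅ | C=[4 :: (λx. -4) :: AP :: (λv. (let w = v in 6)) :: AP :: -3 :: PRIM2(sub)] | D=∅]
t=4: [S=[4] | E=∅ | C=[(λx. -4) :: AP :: (λv. (let w = v in 6)) :: AP :: -3 :: PRIM2(sub)] | D=∅]
t=5: [S=[clo(λx. -4, ∅) :: 4] | E=∅ | C=[AP :: (λv. (let w = v in 6)) :: AP :: -3 :: PRIM2(sub)] | D=∅]
t=6: [S=∅ | E={x↦4} | C=[-4] | D=[(∅, ∅, [(λv. (let w = v in 6)) :: AP :: -3 :: PRIM2(sub)])]]
t=7: [S=[-4] | E={x↦4} | C=∅ | D=[(∅, ∅, [(λv. (let w = v in 6)) :: AP :: -3 :: PRIM2(sub)])]]
t=8: [S=[-4] | E=∅ | C=[(λv. (let w = v in 6)) :: AP :: -3 :: PRIM2(sub)] | D=∅]
t=9: [S=[clo(λv. (let w = v in 6), ∅) :: -4] | E=∅ | C=[AP :: -3 :: PRIM2(sub)] | D=∅]
t=10: [S=∅ | E={v↦-4} | C=[(let w = v in 6)] | D=[(∅, ∅, [-3 :: PRIM2(sub)])]]
t=11: [S=∅ | E={v↦-4} | C=[v :: (λw. 6) :: AP] | D=[(∅, ∅, [-3 :: PRIM2(sub)])]]
t=12: [S=[-4] | E={v↦-4} | C=[(λw. 6) :: AP] | D=[(∅, ∅, [-3 :: PRIM2(sub)])]]
t=13: [S=[clo(λw. 6, {v↦-4}) :: -4] | E={v↦-4} | C=[AP] | D=[(∅, ∅, [-3 :: PRIM2(sub)])]]
t=14: [S=∅ | E={w↦-4, v↦-4} | C=[6] | D=[(∅, {v↦-4}, ∅) :: (∅, ∅, [-3 :: PRIM2(sub)])]]
t=15: [S=[6] | E={w↦-4, v↦-4} | C=∅ | D=[(∅, {v↦-4}, ∅) :: (∅, ∅, [-3 :: PRIM2(sub)])]]
t=16: [S=[6] | E={v↦-4} | C=∅ | D=[(∅, ∅, [-3 :: PRIM2(sub)])]]
t=17: [S=[6] | E=∅ | C=[-3 :: PRIM2(sub)] | D=∅]
t=18: [S=[-3 :: 6] | E=∅ | C=[PRIM2(sub)] | D=∅]
t=19: [S=[9] | E=∅ | C=∅ | D=∅]
→ final value 9

Answer: 9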